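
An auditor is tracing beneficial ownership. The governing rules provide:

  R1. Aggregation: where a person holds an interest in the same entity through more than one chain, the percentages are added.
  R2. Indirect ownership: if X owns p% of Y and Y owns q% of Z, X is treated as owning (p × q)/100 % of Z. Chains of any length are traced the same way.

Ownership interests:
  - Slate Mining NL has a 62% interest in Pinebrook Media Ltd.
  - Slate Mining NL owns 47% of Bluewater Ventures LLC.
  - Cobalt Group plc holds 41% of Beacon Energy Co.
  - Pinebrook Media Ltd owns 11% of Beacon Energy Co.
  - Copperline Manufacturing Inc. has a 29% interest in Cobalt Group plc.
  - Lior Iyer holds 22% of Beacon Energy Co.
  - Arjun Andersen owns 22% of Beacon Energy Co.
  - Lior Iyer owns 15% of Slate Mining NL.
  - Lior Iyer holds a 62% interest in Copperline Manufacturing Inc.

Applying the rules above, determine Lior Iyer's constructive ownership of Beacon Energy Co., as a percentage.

Chain via Copperline Manufacturing Inc. → Cobalt Group plc (R2): 62% × 29% × 41% = 7.3718% of Beacon Energy Co.
Chain via Slate Mining NL → Pinebrook Media Ltd (R2): 15% × 62% × 11% = 1.023% of Beacon Energy Co.
Direct interest in Beacon Energy Co: 22%.
Aggregating (R1): 7.3718% + 1.023% + 22% = 30.3948%.

30.3948%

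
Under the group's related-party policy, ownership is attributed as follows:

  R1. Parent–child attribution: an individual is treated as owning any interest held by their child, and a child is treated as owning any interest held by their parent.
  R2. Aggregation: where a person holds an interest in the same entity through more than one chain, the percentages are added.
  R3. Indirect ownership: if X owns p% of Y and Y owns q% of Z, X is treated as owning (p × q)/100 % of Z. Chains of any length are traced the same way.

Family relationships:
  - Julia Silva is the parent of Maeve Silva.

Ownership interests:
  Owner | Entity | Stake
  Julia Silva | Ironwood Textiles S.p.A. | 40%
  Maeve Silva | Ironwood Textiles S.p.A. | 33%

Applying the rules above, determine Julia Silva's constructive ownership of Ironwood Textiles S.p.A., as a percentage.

By parent–child attribution (R1), Julia Silva is treated as also owning Maeve Silva's interest in Ironwood Textiles S.p.A, giving 40% + 33% = 73%.
Direct interest in Ironwood Textiles S.p.A: 73%.

73%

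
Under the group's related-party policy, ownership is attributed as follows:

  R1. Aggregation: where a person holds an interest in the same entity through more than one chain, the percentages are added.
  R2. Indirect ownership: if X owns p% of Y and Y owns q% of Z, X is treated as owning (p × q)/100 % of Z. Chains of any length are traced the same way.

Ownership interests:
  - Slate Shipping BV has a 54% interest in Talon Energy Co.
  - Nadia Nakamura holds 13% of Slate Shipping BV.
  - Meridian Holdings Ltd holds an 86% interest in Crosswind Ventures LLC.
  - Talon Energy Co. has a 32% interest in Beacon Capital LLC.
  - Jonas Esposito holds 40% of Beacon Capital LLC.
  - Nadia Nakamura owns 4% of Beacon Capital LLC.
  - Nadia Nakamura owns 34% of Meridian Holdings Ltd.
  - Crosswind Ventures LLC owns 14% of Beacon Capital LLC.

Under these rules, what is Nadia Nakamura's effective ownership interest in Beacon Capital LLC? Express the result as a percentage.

Chain via Meridian Holdings Ltd → Crosswind Ventures LLC (R2): 34% × 86% × 14% = 4.0936% of Beacon Capital LLC.
Chain via Slate Shipping BV → Talon Energy Co. (R2): 13% × 54% × 32% = 2.2464% of Beacon Capital LLC.
Direct interest in Beacon Capital LLC: 4%.
Aggregating (R1): 4.0936% + 2.2464% + 4% = 10.34%.

10.34%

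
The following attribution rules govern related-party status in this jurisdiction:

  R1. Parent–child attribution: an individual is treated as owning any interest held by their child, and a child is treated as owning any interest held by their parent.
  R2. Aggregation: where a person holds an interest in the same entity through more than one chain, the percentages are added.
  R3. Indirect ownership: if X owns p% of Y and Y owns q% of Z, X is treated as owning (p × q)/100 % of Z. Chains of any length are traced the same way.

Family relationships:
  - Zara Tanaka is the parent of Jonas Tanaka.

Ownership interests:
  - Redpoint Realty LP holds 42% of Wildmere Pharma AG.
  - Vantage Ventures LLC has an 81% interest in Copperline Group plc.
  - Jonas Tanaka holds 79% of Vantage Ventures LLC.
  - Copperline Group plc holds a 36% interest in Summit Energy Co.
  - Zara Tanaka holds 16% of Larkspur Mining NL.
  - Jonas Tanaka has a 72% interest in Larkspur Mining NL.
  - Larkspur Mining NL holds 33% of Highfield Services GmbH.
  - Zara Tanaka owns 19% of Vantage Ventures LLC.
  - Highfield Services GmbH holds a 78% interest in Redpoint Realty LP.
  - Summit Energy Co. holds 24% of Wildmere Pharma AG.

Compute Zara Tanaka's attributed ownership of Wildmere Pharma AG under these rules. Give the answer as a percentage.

By parent–child attribution (R1), Zara Tanaka is treated as also owning Jonas Tanaka's interest in Vantage Ventures LLC, giving 19% + 79% = 98%.
By parent–child attribution (R1), Zara Tanaka is treated as also owning Jonas Tanaka's interest in Larkspur Mining NL, giving 16% + 72% = 88%.
Chain via Vantage Ventures LLC → Copperline Group plc → Summit Energy Co. (R3): 98% × 81% × 36% × 24% = 6.858432% of Wildmere Pharma AG.
Chain via Larkspur Mining NL → Highfield Services GmbH → Redpoint Realty LP (R3): 88% × 33% × 78% × 42% = 9.513504% of Wildmere Pharma AG.
Aggregating (R2): 6.858432% + 9.513504% = 16.371936%.

16.371936%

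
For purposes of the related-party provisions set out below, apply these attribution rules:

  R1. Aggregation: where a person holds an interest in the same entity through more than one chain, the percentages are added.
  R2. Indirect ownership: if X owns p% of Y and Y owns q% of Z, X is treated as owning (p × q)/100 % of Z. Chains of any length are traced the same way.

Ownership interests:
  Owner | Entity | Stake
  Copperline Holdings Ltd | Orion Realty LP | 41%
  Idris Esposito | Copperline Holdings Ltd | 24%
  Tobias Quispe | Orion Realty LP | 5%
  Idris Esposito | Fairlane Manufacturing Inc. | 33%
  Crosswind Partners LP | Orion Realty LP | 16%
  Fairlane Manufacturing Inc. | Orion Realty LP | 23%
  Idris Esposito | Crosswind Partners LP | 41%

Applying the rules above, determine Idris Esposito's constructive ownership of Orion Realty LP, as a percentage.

Chain via Crosswind Partners LP (R2): 41% × 16% = 6.56% of Orion Realty LP.
Chain via Fairlane Manufacturing Inc. (R2): 33% × 23% = 7.59% of Orion Realty LP.
Chain via Copperline Holdings Ltd (R2): 24% × 41% = 9.84% of Orion Realty LP.
Aggregating (R1): 6.56% + 7.59% + 9.84% = 23.99%.

23.99%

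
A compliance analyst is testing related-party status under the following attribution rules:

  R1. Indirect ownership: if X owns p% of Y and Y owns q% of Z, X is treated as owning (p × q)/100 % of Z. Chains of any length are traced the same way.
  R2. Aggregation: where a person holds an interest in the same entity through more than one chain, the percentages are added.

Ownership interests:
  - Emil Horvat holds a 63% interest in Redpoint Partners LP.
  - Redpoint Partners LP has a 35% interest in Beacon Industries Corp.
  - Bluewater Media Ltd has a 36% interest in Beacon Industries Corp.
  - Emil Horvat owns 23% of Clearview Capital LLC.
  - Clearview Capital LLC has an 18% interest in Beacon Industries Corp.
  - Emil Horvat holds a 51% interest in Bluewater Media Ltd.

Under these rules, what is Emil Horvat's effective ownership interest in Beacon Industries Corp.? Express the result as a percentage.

Chain via Bluewater Media Ltd (R1): 51% × 36% = 18.36% of Beacon Industries Corp.
Chain via Clearview Capital LLC (R1): 23% × 18% = 4.14% of Beacon Industries Corp.
Chain via Redpoint Partners LP (R1): 63% × 35% = 22.05% of Beacon Industries Corp.
Aggregating (R2): 18.36% + 4.14% + 22.05% = 44.55%.

44.55%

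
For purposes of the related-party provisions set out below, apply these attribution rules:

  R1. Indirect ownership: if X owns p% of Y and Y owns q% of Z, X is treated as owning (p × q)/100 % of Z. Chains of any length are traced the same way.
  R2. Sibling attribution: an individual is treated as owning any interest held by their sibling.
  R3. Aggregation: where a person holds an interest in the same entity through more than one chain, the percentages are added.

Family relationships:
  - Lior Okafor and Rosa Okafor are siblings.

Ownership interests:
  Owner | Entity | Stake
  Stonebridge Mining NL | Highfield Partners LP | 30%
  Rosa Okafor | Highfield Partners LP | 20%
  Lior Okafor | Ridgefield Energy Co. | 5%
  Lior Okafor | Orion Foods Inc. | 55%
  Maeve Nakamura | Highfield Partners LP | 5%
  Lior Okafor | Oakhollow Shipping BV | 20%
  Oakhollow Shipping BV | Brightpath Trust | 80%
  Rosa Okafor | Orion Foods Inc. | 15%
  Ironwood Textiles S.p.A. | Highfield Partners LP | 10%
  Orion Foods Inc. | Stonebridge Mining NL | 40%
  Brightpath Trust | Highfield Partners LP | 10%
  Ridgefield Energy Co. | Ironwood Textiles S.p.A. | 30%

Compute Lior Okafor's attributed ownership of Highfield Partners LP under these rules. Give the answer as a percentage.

30.15%

By sibling attribution (R2), Lior Okafor is treated as also owning Rosa Okafor's interest in Orion Foods Inc, giving 55% + 15% = 70%.
By sibling attribution (R2), Lior Okafor is treated as owning Rosa Okafor's 20% interest in Highfield Partners LP.
Chain via Oakhollow Shipping BV → Brightpath Trust (R1): 20% × 80% × 10% = 1.6% of Highfield Partners LP.
Chain via Ridgefield Energy Co. → Ironwood Textiles S.p.A. (R1): 5% × 30% × 10% = 0.15% of Highfield Partners LP.
Chain via Orion Foods Inc. → Stonebridge Mining NL (R1): 70% × 40% × 30% = 8.4% of Highfield Partners LP.
Direct interest in Highfield Partners LP: 20%.
Aggregating (R3): 1.6% + 0.15% + 8.4% + 20% = 30.15%.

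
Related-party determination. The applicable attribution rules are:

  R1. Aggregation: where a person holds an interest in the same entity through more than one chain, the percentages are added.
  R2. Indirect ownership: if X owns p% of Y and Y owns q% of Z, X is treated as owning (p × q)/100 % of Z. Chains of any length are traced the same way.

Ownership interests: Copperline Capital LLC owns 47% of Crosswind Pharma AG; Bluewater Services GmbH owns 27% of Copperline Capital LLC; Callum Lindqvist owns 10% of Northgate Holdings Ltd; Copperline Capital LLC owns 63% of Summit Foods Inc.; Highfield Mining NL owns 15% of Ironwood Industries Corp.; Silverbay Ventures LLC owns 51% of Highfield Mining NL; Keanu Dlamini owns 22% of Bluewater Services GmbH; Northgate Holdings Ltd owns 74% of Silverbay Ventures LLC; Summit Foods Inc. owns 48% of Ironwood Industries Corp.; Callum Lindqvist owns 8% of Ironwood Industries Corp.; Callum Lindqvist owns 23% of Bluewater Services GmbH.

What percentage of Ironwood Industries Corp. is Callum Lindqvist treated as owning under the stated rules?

10.444004%

Chain via Bluewater Services GmbH → Copperline Capital LLC → Summit Foods Inc. (R2): 23% × 27% × 63% × 48% = 1.877904% of Ironwood Industries Corp.
Chain via Northgate Holdings Ltd → Silverbay Ventures LLC → Highfield Mining NL (R2): 10% × 74% × 51% × 15% = 0.5661% of Ironwood Industries Corp.
Direct interest in Ironwood Industries Corp: 8%.
Aggregating (R1): 1.877904% + 0.5661% + 8% = 10.444004%.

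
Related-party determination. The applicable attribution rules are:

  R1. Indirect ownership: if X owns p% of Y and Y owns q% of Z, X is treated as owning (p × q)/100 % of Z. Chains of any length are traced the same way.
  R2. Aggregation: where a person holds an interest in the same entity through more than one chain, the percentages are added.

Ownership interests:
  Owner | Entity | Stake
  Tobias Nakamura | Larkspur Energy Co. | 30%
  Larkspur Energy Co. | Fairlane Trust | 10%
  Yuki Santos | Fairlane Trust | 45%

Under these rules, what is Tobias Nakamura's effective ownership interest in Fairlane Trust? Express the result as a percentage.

3%

Chain via Larkspur Energy Co. (R1): 30% × 10% = 3% of Fairlane Trust.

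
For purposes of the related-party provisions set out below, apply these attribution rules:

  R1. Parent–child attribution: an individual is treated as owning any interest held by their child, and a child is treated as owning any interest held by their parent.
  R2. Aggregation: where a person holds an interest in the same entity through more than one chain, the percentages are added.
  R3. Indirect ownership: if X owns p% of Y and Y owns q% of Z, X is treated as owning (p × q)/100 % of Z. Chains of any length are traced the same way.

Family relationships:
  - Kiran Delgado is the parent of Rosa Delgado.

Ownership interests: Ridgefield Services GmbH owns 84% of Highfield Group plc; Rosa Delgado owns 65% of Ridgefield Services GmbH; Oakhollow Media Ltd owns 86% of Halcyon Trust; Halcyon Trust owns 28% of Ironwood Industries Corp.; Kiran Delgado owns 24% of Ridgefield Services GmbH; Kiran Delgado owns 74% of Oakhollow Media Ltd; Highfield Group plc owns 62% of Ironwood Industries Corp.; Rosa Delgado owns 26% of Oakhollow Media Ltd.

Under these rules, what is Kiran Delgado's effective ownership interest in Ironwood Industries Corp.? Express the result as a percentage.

By parent–child attribution (R1), Kiran Delgado is treated as also owning Rosa Delgado's interest in Ridgefield Services GmbH, giving 24% + 65% = 89%.
By parent–child attribution (R1), Kiran Delgado is treated as also owning Rosa Delgado's interest in Oakhollow Media Ltd, giving 74% + 26% = 100%.
Chain via Ridgefield Services GmbH → Highfield Group plc (R3): 89% × 84% × 62% = 46.3512% of Ironwood Industries Corp.
Chain via Oakhollow Media Ltd → Halcyon Trust (R3): 100% × 86% × 28% = 24.08% of Ironwood Industries Corp.
Aggregating (R2): 46.3512% + 24.08% = 70.4312%.

70.4312%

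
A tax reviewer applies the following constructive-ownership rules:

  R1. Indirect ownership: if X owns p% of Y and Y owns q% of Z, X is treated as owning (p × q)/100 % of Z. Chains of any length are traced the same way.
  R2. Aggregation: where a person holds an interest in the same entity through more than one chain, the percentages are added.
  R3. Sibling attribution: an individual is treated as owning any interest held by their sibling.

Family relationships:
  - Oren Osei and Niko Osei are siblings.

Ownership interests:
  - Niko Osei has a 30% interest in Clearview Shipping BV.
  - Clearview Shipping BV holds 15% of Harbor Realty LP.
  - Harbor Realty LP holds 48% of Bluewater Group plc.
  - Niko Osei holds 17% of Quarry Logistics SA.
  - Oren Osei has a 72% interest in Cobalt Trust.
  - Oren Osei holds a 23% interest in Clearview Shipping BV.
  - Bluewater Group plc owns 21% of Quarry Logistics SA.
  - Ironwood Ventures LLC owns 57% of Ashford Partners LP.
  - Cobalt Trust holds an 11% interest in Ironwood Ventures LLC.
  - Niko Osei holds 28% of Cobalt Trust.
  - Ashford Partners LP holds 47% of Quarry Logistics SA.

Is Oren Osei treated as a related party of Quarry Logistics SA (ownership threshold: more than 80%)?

No

By sibling attribution (R3), Oren Osei is treated as also owning Niko Osei's interest in Clearview Shipping BV, giving 23% + 30% = 53%.
By sibling attribution (R3), Oren Osei is treated as also owning Niko Osei's interest in Cobalt Trust, giving 72% + 28% = 100%.
By sibling attribution (R3), Oren Osei is treated as owning Niko Osei's 17% interest in Quarry Logistics SA.
Chain via Clearview Shipping BV → Harbor Realty LP → Bluewater Group plc (R1): 53% × 15% × 48% × 21% = 0.80136% of Quarry Logistics SA.
Chain via Cobalt Trust → Ironwood Ventures LLC → Ashford Partners LP (R1): 100% × 11% × 57% × 47% = 2.9469% of Quarry Logistics SA.
Direct interest in Quarry Logistics SA: 17%.
Aggregating (R2): 0.80136% + 2.9469% + 17% = 20.74826%.
20.74826% does not exceed the 80% threshold, so Oren is not a related party to Quarry Logistics SA.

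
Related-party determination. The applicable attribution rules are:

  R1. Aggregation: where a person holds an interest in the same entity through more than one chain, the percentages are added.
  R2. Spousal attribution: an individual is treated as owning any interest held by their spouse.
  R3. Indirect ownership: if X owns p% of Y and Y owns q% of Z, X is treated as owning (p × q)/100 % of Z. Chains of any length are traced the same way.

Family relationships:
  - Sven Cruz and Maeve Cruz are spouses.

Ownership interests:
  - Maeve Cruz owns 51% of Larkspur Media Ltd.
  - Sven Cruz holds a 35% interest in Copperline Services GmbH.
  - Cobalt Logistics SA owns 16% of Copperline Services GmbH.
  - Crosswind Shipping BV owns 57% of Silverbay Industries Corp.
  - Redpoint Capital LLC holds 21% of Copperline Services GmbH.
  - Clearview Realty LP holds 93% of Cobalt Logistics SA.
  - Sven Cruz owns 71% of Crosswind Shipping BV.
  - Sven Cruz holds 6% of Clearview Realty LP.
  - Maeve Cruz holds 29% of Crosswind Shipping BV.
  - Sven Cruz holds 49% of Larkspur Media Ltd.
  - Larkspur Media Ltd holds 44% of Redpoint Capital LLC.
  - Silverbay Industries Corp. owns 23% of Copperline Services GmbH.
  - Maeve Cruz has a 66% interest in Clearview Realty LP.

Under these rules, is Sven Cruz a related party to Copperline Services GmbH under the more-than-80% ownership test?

By spousal attribution (R2), Sven Cruz is treated as also owning Maeve Cruz's interest in Larkspur Media Ltd, giving 49% + 51% = 100%.
By spousal attribution (R2), Sven Cruz is treated as also owning Maeve Cruz's interest in Crosswind Shipping BV, giving 71% + 29% = 100%.
By spousal attribution (R2), Sven Cruz is treated as also owning Maeve Cruz's interest in Clearview Realty LP, giving 6% + 66% = 72%.
Chain via Larkspur Media Ltd → Redpoint Capital LLC (R3): 100% × 44% × 21% = 9.24% of Copperline Services GmbH.
Chain via Crosswind Shipping BV → Silverbay Industries Corp. (R3): 100% × 57% × 23% = 13.11% of Copperline Services GmbH.
Chain via Clearview Realty LP → Cobalt Logistics SA (R3): 72% × 93% × 16% = 10.7136% of Copperline Services GmbH.
Direct interest in Copperline Services GmbH: 35%.
Aggregating (R1): 9.24% + 13.11% + 10.7136% + 35% = 68.0636%.
68.0636% does not exceed the 80% threshold, so Sven is not a related party to Copperline Services GmbH.

No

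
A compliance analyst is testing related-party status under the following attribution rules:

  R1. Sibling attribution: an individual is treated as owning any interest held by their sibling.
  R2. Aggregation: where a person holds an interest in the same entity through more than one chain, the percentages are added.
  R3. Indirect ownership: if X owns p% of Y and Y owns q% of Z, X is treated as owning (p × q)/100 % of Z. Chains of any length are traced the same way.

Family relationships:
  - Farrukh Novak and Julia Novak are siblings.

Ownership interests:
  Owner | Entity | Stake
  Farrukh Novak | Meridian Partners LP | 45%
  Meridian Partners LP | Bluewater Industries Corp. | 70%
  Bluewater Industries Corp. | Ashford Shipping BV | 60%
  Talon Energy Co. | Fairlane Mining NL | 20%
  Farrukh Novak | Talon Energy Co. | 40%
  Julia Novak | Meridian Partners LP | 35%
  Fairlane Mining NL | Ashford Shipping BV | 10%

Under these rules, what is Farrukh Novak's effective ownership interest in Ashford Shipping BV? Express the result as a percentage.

34.4%

By sibling attribution (R1), Farrukh Novak is treated as also owning Julia Novak's interest in Meridian Partners LP, giving 45% + 35% = 80%.
Chain via Meridian Partners LP → Bluewater Industries Corp. (R3): 80% × 70% × 60% = 33.6% of Ashford Shipping BV.
Chain via Talon Energy Co. → Fairlane Mining NL (R3): 40% × 20% × 10% = 0.8% of Ashford Shipping BV.
Aggregating (R2): 33.6% + 0.8% = 34.4%.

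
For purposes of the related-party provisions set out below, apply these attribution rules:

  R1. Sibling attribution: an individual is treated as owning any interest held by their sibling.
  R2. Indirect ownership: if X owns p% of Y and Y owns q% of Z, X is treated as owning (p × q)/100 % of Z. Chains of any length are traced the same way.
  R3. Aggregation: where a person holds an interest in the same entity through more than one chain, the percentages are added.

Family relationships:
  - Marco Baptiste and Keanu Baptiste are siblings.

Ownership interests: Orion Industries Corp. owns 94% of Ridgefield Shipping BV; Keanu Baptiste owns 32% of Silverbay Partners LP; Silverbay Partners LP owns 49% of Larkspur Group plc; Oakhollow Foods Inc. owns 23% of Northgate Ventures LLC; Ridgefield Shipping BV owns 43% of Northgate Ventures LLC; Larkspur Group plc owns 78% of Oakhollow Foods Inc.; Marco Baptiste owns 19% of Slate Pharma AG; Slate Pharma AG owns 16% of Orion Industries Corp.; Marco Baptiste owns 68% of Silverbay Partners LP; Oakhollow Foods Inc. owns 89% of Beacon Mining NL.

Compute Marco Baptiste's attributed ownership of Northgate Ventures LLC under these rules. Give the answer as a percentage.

10.019368%

By sibling attribution (R1), Marco Baptiste is treated as also owning Keanu Baptiste's interest in Silverbay Partners LP, giving 68% + 32% = 100%.
Chain via Silverbay Partners LP → Larkspur Group plc → Oakhollow Foods Inc. (R2): 100% × 49% × 78% × 23% = 8.7906% of Northgate Ventures LLC.
Chain via Slate Pharma AG → Orion Industries Corp. → Ridgefield Shipping BV (R2): 19% × 16% × 94% × 43% = 1.228768% of Northgate Ventures LLC.
Aggregating (R3): 8.7906% + 1.228768% = 10.019368%.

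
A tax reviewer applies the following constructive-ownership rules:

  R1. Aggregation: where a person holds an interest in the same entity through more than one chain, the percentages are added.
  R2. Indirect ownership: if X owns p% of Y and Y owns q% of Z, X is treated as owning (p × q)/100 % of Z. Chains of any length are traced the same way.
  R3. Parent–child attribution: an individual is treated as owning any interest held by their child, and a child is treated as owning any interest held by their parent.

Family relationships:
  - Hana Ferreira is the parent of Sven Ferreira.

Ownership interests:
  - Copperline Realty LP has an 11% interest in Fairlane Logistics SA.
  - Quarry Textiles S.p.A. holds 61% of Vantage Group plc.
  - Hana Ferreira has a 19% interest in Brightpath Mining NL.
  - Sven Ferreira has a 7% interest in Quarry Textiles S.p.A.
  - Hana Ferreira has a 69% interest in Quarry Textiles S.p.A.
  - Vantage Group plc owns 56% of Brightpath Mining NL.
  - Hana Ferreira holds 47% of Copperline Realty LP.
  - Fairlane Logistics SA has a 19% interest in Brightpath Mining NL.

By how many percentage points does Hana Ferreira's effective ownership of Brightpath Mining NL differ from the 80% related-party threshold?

34.0561

By parent–child attribution (R3), Hana Ferreira is treated as also owning Sven Ferreira's interest in Quarry Textiles S.p.A, giving 69% + 7% = 76%.
Chain via Quarry Textiles S.p.A. → Vantage Group plc (R2): 76% × 61% × 56% = 25.9616% of Brightpath Mining NL.
Chain via Copperline Realty LP → Fairlane Logistics SA (R2): 47% × 11% × 19% = 0.9823% of Brightpath Mining NL.
Direct interest in Brightpath Mining NL: 19%.
Aggregating (R1): 25.9616% + 0.9823% + 19% = 45.9439%.
45.9439% falls short of the 80% threshold by 34.0561 percentage points.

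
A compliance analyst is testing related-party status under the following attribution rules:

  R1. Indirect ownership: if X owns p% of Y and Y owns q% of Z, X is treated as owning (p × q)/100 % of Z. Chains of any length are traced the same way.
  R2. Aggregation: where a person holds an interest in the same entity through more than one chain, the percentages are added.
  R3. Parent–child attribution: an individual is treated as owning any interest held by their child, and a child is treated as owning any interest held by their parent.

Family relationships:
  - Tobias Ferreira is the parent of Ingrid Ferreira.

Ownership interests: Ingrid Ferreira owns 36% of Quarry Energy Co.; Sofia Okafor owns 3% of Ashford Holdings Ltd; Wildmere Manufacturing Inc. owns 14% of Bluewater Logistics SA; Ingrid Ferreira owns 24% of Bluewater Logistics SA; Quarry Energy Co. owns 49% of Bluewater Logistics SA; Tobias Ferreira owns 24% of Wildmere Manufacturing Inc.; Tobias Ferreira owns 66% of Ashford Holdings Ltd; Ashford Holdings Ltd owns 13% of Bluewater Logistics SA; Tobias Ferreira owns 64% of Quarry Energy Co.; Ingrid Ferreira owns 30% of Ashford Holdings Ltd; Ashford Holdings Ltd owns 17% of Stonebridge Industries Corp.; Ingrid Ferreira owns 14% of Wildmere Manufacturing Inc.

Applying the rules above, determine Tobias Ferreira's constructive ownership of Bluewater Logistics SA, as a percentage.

90.8%

By parent–child attribution (R3), Tobias Ferreira is treated as also owning Ingrid Ferreira's interest in Ashford Holdings Ltd, giving 66% + 30% = 96%.
By parent–child attribution (R3), Tobias Ferreira is treated as also owning Ingrid Ferreira's interest in Wildmere Manufacturing Inc, giving 24% + 14% = 38%.
By parent–child attribution (R3), Tobias Ferreira is treated as also owning Ingrid Ferreira's interest in Quarry Energy Co, giving 64% + 36% = 100%.
By parent–child attribution (R3), Tobias Ferreira is treated as owning Ingrid Ferreira's 24% interest in Bluewater Logistics SA.
Chain via Ashford Holdings Ltd (R1): 96% × 13% = 12.48% of Bluewater Logistics SA.
Chain via Wildmere Manufacturing Inc. (R1): 38% × 14% = 5.32% of Bluewater Logistics SA.
Chain via Quarry Energy Co. (R1): 100% × 49% = 49% of Bluewater Logistics SA.
Direct interest in Bluewater Logistics SA: 24%.
Aggregating (R2): 12.48% + 5.32% + 49% + 24% = 90.8%.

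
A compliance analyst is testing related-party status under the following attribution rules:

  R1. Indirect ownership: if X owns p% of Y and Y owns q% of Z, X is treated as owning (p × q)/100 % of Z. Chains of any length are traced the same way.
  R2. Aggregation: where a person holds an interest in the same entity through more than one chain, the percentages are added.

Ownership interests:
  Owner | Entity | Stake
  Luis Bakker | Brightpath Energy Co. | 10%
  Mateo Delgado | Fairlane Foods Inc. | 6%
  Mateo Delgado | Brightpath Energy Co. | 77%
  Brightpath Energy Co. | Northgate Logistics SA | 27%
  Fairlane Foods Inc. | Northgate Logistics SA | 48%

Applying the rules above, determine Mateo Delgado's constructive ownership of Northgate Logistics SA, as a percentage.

23.67%

Chain via Fairlane Foods Inc. (R1): 6% × 48% = 2.88% of Northgate Logistics SA.
Chain via Brightpath Energy Co. (R1): 77% × 27% = 20.79% of Northgate Logistics SA.
Aggregating (R2): 2.88% + 20.79% = 23.67%.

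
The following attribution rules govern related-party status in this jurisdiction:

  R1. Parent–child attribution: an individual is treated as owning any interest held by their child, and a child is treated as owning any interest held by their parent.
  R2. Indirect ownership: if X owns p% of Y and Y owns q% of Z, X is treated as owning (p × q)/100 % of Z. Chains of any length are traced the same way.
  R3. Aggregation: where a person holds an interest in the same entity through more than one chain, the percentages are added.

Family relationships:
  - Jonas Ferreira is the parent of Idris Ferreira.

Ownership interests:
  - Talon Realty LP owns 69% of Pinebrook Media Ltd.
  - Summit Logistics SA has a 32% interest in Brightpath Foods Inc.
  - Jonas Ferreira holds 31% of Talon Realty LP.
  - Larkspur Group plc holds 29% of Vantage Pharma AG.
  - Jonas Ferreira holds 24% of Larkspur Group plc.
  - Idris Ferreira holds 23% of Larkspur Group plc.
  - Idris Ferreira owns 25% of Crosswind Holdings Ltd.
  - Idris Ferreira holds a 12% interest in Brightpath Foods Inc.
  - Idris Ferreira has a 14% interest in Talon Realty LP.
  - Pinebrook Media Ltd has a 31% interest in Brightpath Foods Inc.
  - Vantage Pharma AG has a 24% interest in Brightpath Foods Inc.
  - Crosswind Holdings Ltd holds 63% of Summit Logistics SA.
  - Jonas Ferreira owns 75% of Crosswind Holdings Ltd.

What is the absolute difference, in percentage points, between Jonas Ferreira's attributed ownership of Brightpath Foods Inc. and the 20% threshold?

By parent–child attribution (R1), Jonas Ferreira is treated as also owning Idris Ferreira's interest in Larkspur Group plc, giving 24% + 23% = 47%.
By parent–child attribution (R1), Jonas Ferreira is treated as also owning Idris Ferreira's interest in Talon Realty LP, giving 31% + 14% = 45%.
By parent–child attribution (R1), Jonas Ferreira is treated as also owning Idris Ferreira's interest in Crosswind Holdings Ltd, giving 75% + 25% = 100%.
By parent–child attribution (R1), Jonas Ferreira is treated as owning Idris Ferreira's 12% interest in Brightpath Foods Inc.
Chain via Larkspur Group plc → Vantage Pharma AG (R2): 47% × 29% × 24% = 3.2712% of Brightpath Foods Inc.
Chain via Talon Realty LP → Pinebrook Media Ltd (R2): 45% × 69% × 31% = 9.6255% of Brightpath Foods Inc.
Chain via Crosswind Holdings Ltd → Summit Logistics SA (R2): 100% × 63% × 32% = 20.16% of Brightpath Foods Inc.
Direct interest in Brightpath Foods Inc: 12%.
Aggregating (R3): 3.2712% + 9.6255% + 20.16% + 12% = 45.0567%.
45.0567% exceeds the 20% threshold by 25.0567 percentage points.

25.0567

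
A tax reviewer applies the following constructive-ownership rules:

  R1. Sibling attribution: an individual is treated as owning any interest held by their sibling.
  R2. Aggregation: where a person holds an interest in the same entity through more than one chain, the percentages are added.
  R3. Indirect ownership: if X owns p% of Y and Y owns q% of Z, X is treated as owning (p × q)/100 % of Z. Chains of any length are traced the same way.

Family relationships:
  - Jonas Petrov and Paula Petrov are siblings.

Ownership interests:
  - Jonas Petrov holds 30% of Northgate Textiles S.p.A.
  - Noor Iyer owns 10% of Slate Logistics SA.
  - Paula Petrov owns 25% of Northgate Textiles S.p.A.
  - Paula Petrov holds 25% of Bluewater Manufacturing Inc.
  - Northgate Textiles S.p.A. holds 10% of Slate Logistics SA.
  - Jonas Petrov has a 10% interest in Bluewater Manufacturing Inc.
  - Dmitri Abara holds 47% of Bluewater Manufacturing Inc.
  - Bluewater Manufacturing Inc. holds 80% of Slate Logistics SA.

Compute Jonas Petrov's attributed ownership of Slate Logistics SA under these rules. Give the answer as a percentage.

By sibling attribution (R1), Jonas Petrov is treated as also owning Paula Petrov's interest in Bluewater Manufacturing Inc, giving 10% + 25% = 35%.
By sibling attribution (R1), Jonas Petrov is treated as also owning Paula Petrov's interest in Northgate Textiles S.p.A, giving 30% + 25% = 55%.
Chain via Bluewater Manufacturing Inc. (R3): 35% × 80% = 28% of Slate Logistics SA.
Chain via Northgate Textiles S.p.A. (R3): 55% × 10% = 5.5% of Slate Logistics SA.
Aggregating (R2): 28% + 5.5% = 33.5%.

33.5%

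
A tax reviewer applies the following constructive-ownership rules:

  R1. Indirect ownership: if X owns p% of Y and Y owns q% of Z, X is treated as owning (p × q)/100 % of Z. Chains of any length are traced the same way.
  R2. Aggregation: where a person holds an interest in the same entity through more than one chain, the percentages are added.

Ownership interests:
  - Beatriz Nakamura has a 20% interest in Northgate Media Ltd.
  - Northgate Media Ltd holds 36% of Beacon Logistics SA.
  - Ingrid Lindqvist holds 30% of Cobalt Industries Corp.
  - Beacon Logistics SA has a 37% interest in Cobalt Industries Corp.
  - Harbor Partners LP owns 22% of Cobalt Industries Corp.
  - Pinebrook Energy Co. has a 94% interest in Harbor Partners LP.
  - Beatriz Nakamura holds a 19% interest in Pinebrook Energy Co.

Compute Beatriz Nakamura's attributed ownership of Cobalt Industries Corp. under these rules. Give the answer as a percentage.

6.5932%

Chain via Northgate Media Ltd → Beacon Logistics SA (R1): 20% × 36% × 37% = 2.664% of Cobalt Industries Corp.
Chain via Pinebrook Energy Co. → Harbor Partners LP (R1): 19% × 94% × 22% = 3.9292% of Cobalt Industries Corp.
Aggregating (R2): 2.664% + 3.9292% = 6.5932%.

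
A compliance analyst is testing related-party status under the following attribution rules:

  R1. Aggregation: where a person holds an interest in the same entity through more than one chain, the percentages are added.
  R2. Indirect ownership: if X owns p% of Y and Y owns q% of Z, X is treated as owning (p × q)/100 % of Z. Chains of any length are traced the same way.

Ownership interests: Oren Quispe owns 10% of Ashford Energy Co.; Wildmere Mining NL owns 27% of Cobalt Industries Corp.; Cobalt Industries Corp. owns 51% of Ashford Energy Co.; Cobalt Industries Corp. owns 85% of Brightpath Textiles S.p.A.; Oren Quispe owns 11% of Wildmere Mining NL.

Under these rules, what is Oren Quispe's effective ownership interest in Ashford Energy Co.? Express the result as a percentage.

Chain via Wildmere Mining NL → Cobalt Industries Corp. (R2): 11% × 27% × 51% = 1.5147% of Ashford Energy Co.
Direct interest in Ashford Energy Co: 10%.
Aggregating (R1): 1.5147% + 10% = 11.5147%.

11.5147%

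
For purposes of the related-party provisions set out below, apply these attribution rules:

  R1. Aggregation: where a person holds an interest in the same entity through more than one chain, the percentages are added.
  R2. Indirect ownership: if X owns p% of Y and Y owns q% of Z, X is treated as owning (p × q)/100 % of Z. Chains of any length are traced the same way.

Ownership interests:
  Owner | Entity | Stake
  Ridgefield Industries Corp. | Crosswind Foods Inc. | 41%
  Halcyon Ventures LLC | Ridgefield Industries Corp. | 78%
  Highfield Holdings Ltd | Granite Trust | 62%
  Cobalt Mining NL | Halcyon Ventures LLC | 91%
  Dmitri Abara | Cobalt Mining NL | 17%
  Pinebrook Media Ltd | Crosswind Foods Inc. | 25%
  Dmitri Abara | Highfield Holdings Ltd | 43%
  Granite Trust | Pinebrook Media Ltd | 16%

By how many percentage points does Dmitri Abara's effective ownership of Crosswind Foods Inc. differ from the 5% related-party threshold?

1.013706

Chain via Cobalt Mining NL → Halcyon Ventures LLC → Ridgefield Industries Corp. (R2): 17% × 91% × 78% × 41% = 4.947306% of Crosswind Foods Inc.
Chain via Highfield Holdings Ltd → Granite Trust → Pinebrook Media Ltd (R2): 43% × 62% × 16% × 25% = 1.0664% of Crosswind Foods Inc.
Aggregating (R1): 4.947306% + 1.0664% = 6.013706%.
6.013706% exceeds the 5% threshold by 1.013706 percentage points.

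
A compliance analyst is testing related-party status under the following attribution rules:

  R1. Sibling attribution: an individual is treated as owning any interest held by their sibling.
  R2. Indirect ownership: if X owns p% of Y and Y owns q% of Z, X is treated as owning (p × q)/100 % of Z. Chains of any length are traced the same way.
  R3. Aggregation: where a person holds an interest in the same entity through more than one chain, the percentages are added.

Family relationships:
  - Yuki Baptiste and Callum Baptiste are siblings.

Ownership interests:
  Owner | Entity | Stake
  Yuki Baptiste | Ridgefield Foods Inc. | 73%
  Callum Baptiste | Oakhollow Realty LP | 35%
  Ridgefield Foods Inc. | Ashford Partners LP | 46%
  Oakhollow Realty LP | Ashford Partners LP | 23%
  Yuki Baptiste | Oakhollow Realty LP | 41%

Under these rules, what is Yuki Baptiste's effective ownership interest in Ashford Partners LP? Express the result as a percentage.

51.06%

By sibling attribution (R1), Yuki Baptiste is treated as also owning Callum Baptiste's interest in Oakhollow Realty LP, giving 41% + 35% = 76%.
Chain via Ridgefield Foods Inc. (R2): 73% × 46% = 33.58% of Ashford Partners LP.
Chain via Oakhollow Realty LP (R2): 76% × 23% = 17.48% of Ashford Partners LP.
Aggregating (R3): 33.58% + 17.48% = 51.06%.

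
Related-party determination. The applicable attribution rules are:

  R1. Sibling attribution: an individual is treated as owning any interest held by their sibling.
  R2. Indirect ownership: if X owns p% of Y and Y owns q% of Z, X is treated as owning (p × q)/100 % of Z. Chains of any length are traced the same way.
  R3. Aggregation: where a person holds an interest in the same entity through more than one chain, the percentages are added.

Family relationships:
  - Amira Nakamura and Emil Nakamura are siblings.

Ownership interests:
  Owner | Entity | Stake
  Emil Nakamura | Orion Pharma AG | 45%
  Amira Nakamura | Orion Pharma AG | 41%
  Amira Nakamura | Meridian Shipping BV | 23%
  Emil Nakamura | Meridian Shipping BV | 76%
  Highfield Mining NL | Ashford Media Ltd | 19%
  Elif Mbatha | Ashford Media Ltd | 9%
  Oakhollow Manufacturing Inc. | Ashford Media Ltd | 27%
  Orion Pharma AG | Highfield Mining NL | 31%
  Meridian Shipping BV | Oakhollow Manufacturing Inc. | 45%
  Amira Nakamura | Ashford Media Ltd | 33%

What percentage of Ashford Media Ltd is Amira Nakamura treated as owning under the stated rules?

50.0939%

By sibling attribution (R1), Amira Nakamura is treated as also owning Emil Nakamura's interest in Meridian Shipping BV, giving 23% + 76% = 99%.
By sibling attribution (R1), Amira Nakamura is treated as also owning Emil Nakamura's interest in Orion Pharma AG, giving 41% + 45% = 86%.
Chain via Meridian Shipping BV → Oakhollow Manufacturing Inc. (R2): 99% × 45% × 27% = 12.0285% of Ashford Media Ltd.
Chain via Orion Pharma AG → Highfield Mining NL (R2): 86% × 31% × 19% = 5.0654% of Ashford Media Ltd.
Direct interest in Ashford Media Ltd: 33%.
Aggregating (R3): 12.0285% + 5.0654% + 33% = 50.0939%.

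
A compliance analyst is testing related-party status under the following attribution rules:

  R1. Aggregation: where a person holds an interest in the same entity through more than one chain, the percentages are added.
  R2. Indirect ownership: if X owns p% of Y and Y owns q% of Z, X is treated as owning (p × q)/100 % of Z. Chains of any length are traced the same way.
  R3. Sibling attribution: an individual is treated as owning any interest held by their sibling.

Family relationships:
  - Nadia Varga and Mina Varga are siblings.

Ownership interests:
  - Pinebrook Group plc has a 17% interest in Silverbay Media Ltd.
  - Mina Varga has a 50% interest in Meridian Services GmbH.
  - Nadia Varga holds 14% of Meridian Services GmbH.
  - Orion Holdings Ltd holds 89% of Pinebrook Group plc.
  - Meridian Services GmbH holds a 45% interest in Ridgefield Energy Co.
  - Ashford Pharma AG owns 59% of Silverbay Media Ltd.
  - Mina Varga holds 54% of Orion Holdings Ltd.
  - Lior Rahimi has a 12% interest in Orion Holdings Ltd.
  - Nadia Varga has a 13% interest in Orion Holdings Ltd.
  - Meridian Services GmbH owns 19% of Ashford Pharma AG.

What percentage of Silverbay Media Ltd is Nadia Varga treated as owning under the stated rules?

By sibling attribution (R3), Nadia Varga is treated as also owning Mina Varga's interest in Orion Holdings Ltd, giving 13% + 54% = 67%.
By sibling attribution (R3), Nadia Varga is treated as also owning Mina Varga's interest in Meridian Services GmbH, giving 14% + 50% = 64%.
Chain via Orion Holdings Ltd → Pinebrook Group plc (R2): 67% × 89% × 17% = 10.1371% of Silverbay Media Ltd.
Chain via Meridian Services GmbH → Ashford Pharma AG (R2): 64% × 19% × 59% = 7.1744% of Silverbay Media Ltd.
Aggregating (R1): 10.1371% + 7.1744% = 17.3115%.

17.3115%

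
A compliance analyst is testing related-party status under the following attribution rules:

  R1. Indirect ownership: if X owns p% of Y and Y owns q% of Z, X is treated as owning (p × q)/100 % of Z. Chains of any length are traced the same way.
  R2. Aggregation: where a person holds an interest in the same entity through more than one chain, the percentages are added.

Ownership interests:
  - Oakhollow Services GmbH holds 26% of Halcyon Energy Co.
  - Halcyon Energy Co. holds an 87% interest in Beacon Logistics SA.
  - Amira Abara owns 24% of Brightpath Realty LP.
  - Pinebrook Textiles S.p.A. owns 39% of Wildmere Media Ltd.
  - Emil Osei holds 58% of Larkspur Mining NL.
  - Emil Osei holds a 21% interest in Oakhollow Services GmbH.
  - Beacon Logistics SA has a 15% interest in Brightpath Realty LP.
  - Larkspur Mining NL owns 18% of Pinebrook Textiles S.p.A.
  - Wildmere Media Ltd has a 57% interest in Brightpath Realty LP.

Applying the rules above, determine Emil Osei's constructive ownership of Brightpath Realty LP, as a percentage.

Chain via Larkspur Mining NL → Pinebrook Textiles S.p.A. → Wildmere Media Ltd (R1): 58% × 18% × 39% × 57% = 2.320812% of Brightpath Realty LP.
Chain via Oakhollow Services GmbH → Halcyon Energy Co. → Beacon Logistics SA (R1): 21% × 26% × 87% × 15% = 0.71253% of Brightpath Realty LP.
Aggregating (R2): 2.320812% + 0.71253% = 3.033342%.

3.033342%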